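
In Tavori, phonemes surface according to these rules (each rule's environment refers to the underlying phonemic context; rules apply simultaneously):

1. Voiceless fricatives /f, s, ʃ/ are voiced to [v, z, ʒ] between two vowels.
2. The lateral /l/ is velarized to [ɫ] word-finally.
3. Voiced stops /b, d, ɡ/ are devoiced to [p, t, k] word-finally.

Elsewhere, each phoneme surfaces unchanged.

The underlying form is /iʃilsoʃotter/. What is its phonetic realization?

/i/ (word-initial) is unaffected → [i].
/ʃ/ (between /i/ and /i/) occurs between two vowels → [ʒ] by rule 1.
/i/ — not in any rule's target class → [i].
/l/ (between /i/ and /s/): rule 2 targets it, but not word-finally → unchanged [l].
/s/ (between /l/ and /o/) fails the environment for rule 1, so it stays [s].
/o/ (between /s/ and /ʃ/): no rule targets it → [o].
/ʃ/ (between /o/ and /o/): between two vowels, so rule 1 applies → [ʒ].
/o/ — not in any rule's target class → [o].
/t/ (between /o/ and /t/) is unaffected → [t].
/t/ (between /t/ and /e/): no rule targets it → [t].
/e/ (between /t/ and /r/) is unaffected → [e].
/r/ (word-final) is unaffected → [r].

[iʒilsoʒotter]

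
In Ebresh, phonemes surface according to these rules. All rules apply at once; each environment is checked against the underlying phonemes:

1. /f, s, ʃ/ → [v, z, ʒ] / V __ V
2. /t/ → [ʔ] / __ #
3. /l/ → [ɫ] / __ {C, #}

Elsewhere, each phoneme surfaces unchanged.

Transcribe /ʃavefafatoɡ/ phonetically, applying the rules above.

[ʃavevavatoɡ]

/ʃ/ (word-initial) fails the environment for rule 1, so it stays [ʃ].
/a/ — not in any rule's target class → [a].
/v/ (between /a/ and /e/) is unaffected → [v].
/e/ stays [e].
/f/ (between /e/ and /a/) occurs between two vowels → [v] by rule 1.
/a/ (between /f/ and /f/) is unaffected → [a].
/f/ (between /a/ and /a/) occurs between two vowels → [v] by rule 1.
/a/ — not in any rule's target class → [a].
/t/ (between /a/ and /o/) fails the environment for rule 2, so it stays [t].
/o/ (between /t/ and /ɡ/): no rule targets it → [o].
/ɡ/ stays [ɡ].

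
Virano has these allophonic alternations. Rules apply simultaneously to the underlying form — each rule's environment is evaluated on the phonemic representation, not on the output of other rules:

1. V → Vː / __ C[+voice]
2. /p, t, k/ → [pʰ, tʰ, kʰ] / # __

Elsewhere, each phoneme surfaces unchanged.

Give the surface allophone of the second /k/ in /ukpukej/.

[k]

/k/ (between /u/ and /e/): rule 2 targets it, but not word-initially → unchanged [k].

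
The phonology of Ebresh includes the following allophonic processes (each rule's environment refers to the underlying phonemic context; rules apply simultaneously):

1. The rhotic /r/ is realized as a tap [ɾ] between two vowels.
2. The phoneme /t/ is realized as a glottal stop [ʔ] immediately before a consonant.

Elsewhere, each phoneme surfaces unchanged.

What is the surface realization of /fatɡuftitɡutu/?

[faʔɡuftiʔɡutu]

/f/ stays [f].
/a/ (between /f/ and /t/): no rule targets it → [a].
/t/ meets the environment for rule 2 (immediately before a consonant) → [ʔ].
/ɡ/ (between /t/ and /u/): no rule targets it → [ɡ].
/u/ (between /ɡ/ and /f/): no rule targets it → [u].
/f/ stays [f].
/t/ (between /f/ and /i/) is in the target of rule 2 but the environment (immediately before a consonant) is not met → [t].
/i/ stays [i].
/t/ meets the environment for rule 2 (immediately before a consonant) → [ʔ].
/ɡ/ — not in any rule's target class → [ɡ].
/u/ stays [u].
/t/ (between /u/ and /u/) is in the target of rule 2 but the environment (immediately before a consonant) is not met → [t].
/u/ — not in any rule's target class → [u].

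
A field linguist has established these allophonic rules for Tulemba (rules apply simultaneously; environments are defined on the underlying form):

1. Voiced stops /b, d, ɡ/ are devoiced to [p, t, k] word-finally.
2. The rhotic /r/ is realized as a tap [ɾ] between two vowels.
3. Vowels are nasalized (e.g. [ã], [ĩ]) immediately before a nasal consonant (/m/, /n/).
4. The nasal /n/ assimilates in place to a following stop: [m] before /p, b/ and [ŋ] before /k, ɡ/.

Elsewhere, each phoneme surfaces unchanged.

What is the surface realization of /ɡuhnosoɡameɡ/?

[ɡuhnosoɡãmek]

/ɡ/ (word-initial) is in the target of rule 1 but the environment (word-finally) is not met → [ɡ].
/u/ (between /ɡ/ and /h/) is in the target of rule 3 but the environment (before a nasal consonant) is not met → [u].
/h/ (between /u/ and /n/) is unaffected → [h].
/n/ (between /h/ and /o/): rule 4 targets it, but not before a labial or velar stop → unchanged [n].
/o/ (between /n/ and /s/) is in the target of rule 3 but the environment (before a nasal consonant) is not met → [o].
/s/ (between /o/ and /o/): no rule targets it → [s].
/o/ (between /s/ and /ɡ/) fails the environment for rule 3, so it stays [o].
/ɡ/ (between /o/ and /a/) fails the environment for rule 1, so it stays [ɡ].
/a/ (between /ɡ/ and /m/) occurs before a nasal consonant → [ã] by rule 3.
/m/ — not in any rule's target class → [m].
/e/ — between /m/ and /ɡ/; rule 3 does not apply here → [e].
/ɡ/ (word-final) occurs word-finally → [k] by rule 1.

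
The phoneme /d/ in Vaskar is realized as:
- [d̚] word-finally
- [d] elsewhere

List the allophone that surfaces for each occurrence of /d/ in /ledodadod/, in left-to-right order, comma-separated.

Occurrence 1 (position 3): no conditioning environment matches → elsewhere allophone [d].
Occurrence 2 (position 5): no conditioning environment matches → elsewhere allophone [d].
Occurrence 3 (position 7): no conditioning environment matches → elsewhere allophone [d].
Occurrence 4 (position 9): word-finally → [d̚].

[d], [d], [d], [d̚]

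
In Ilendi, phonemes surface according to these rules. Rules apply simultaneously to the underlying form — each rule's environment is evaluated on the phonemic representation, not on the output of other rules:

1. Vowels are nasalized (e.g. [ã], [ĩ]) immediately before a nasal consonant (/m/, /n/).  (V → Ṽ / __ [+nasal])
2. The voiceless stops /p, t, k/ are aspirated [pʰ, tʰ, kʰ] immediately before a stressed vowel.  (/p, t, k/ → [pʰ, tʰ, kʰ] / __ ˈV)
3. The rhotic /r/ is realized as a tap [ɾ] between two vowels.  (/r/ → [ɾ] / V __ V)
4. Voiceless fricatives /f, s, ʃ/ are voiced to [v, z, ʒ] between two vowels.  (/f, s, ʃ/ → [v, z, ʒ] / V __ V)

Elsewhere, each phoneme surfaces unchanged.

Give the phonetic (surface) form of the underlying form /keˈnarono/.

/k/ (word-initial): rule 2 targets it, but not immediately before a stressed vowel → unchanged [k].
/e/ — between /k/ and /n/, before a nasal consonant — surfaces as [ẽ] (rule 1).
/n/ — not in any rule's target class → [n].
/a/ (between /n/ and /r/) fails the environment for rule 1, so it stays [a].
/r/ — between /a/ and /o/, between two vowels — surfaces as [ɾ] (rule 3).
Rule 1 applies to /o/ (between /r/ and /n/: before a nasal consonant) → [õ].
/n/ (between /o/ and /o/): no rule targets it → [n].
/o/ (word-final) is in the target of rule 1 but the environment (before a nasal consonant) is not met → [o].

[kẽˈnaɾõno]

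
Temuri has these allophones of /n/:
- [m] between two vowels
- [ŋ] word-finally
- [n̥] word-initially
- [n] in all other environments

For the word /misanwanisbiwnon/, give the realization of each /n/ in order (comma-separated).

[n], [m], [n], [ŋ]

Occurrence 1 (position 5): no conditioning environment matches → elsewhere allophone [n].
Occurrence 2 (position 8): between two vowels → [m].
Occurrence 3 (position 14): no conditioning environment matches → elsewhere allophone [n].
Occurrence 4 (position 16): word-finally → [ŋ].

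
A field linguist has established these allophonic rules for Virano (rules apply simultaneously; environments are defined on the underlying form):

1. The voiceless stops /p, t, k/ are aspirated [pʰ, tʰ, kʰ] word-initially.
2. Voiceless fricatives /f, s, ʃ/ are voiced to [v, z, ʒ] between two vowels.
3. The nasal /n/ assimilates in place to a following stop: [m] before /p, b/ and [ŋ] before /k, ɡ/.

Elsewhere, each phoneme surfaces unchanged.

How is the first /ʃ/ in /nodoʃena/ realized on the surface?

Rule 2 applies to /ʃ/ (between /o/ and /e/: between two vowels) → [ʒ].

[ʒ]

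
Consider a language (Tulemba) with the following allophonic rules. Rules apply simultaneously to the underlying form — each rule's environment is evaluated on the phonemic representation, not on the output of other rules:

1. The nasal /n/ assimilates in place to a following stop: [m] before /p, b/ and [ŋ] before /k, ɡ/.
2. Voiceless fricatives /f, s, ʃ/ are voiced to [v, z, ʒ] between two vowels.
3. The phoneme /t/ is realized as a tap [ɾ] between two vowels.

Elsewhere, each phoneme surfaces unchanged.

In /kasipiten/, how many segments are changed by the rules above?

2

Segments that undergo a rule: /s/ → [z] (rule 2); /t/ → [ɾ] (rule 3).
All other segments surface unchanged.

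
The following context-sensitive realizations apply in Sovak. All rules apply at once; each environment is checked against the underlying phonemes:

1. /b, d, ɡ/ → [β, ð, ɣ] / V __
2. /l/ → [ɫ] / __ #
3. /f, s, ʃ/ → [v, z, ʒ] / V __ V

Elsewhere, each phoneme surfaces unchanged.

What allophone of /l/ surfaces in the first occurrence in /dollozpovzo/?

/l/ (between /o/ and /l/) fails the environment for rule 2, so it stays [l].

[l]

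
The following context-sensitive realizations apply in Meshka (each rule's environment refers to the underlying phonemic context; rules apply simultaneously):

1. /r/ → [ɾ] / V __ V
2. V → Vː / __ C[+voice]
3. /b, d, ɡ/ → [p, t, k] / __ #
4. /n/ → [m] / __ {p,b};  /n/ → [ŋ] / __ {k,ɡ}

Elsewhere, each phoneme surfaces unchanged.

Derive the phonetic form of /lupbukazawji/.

[lupbukaːzaːwji]

/u/ (between /l/ and /p/): rule 2 targets it, but not before a voiced consonant → unchanged [u].
/b/ (between /p/ and /u/) fails the environment for rule 3, so it stays [b].
/u/ — between /b/ and /k/; rule 2 does not apply here → [u].
/a/ — between /k/ and /z/, before a voiced consonant — surfaces as [aː] (rule 2).
/a/ (between /z/ and /w/): before a voiced consonant, so rule 2 applies → [aː].
/i/ — word-final; rule 2 does not apply here → [i].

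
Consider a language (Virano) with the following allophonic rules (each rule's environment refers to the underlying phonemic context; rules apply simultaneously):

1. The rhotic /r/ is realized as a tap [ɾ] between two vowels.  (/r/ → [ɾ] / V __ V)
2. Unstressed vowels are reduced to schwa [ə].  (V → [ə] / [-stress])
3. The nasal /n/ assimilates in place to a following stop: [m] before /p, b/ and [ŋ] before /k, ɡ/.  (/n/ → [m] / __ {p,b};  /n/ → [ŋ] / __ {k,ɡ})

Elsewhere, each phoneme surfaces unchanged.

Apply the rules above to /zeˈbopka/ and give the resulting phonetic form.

[zəˈbopkə]

/z/ (word-initial) is unaffected → [z].
Rule 2 applies to /e/ (between /z/ and /b/: in an unstressed syllable) → [ə].
/b/ (between /e/ and /o/) is unaffected → [b].
/o/ (between /b/ and /p/) fails the environment for rule 2, so it stays [o].
/p/ (between /o/ and /k/): no rule targets it → [p].
/k/ (between /p/ and /a/): no rule targets it → [k].
/a/ (word-final): in an unstressed syllable, so rule 2 applies → [ə].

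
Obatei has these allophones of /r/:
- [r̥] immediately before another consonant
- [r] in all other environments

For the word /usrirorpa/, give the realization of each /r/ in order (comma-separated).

[r], [r], [r̥]

Occurrence 1 (position 3): no conditioning environment matches → elsewhere allophone [r].
Occurrence 2 (position 5): no conditioning environment matches → elsewhere allophone [r].
Occurrence 3 (position 7): immediately before another consonant → [r̥].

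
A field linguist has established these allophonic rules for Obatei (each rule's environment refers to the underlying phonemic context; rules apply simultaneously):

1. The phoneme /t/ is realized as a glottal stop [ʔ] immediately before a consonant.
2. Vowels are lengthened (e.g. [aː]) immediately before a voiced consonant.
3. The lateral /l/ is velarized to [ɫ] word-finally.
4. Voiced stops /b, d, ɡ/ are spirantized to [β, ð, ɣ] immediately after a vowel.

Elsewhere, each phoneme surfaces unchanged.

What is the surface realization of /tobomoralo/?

/t/ (word-initial) is in the target of rule 1 but the environment (immediately before a consonant) is not met → [t].
/o/ meets the environment for rule 2 (before a voiced consonant) → [oː].
Rule 4 applies to /b/ (between /o/ and /o/: immediately after a vowel) → [β].
/o/ (between /b/ and /m/): before a voiced consonant, so rule 2 applies → [oː].
/m/ stays [m].
/o/ (between /m/ and /r/): before a voiced consonant, so rule 2 applies → [oː].
/r/ (between /o/ and /a/): no rule targets it → [r].
/a/ meets the environment for rule 2 (before a voiced consonant) → [aː].
/l/ (between /a/ and /o/): rule 3 targets it, but not word-finally → unchanged [l].
/o/ — word-final; rule 2 does not apply here → [o].

[toːβoːmoːraːlo]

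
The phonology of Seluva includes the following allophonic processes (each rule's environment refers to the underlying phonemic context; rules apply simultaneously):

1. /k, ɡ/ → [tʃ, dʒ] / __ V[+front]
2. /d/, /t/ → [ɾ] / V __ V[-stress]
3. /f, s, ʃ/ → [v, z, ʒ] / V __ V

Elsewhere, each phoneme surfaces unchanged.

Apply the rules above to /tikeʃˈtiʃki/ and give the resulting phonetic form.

[titʃeʃˈtiʃtʃi]

/t/ (word-initial): rule 2 targets it, but not between a vowel and a following unstressed vowel → unchanged [t].
/i/ — not in any rule's target class → [i].
Rule 1 applies to /k/ (between /i/ and /e/: before a front vowel) → [tʃ].
/e/ — not in any rule's target class → [e].
/ʃ/ (between /e/ and /t/): rule 3 targets it, but not between two vowels → unchanged [ʃ].
/t/ — between /ʃ/ and /i/; rule 2 does not apply here → [t].
/i/ stays [i].
/ʃ/ (between /i/ and /k/): rule 3 targets it, but not between two vowels → unchanged [ʃ].
/k/ — between /ʃ/ and /i/, before a front vowel — surfaces as [tʃ] (rule 1).
/i/ (word-final): no rule targets it → [i].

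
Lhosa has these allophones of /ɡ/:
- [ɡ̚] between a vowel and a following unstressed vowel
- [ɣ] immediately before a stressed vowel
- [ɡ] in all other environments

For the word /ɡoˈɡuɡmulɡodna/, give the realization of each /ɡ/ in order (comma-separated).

Occurrence 1 (position 1): no conditioning environment matches → elsewhere allophone [ɡ].
Occurrence 2 (position 3): immediately before a stressed vowel → [ɣ].
Occurrence 3 (position 5): no conditioning environment matches → elsewhere allophone [ɡ].
Occurrence 4 (position 9): no conditioning environment matches → elsewhere allophone [ɡ].

[ɡ], [ɣ], [ɡ], [ɡ]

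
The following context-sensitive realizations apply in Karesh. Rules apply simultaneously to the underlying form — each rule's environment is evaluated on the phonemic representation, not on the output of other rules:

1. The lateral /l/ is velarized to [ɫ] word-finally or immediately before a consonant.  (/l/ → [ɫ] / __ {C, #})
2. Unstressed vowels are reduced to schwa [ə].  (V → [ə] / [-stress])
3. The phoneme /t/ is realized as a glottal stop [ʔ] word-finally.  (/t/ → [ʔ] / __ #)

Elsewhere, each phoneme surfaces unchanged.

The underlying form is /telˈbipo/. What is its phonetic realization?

[təɫˈbipə]

/t/ — word-initial; rule 3 does not apply here → [t].
/e/ (between /t/ and /l/): in an unstressed syllable, so rule 2 applies → [ə].
/l/ — between /e/ and /b/, word-finally or immediately before a consonant — surfaces as [ɫ] (rule 1).
/b/ — not in any rule's target class → [b].
/i/ (between /b/ and /p/) is in the target of rule 2 but the environment (in an unstressed syllable) is not met → [i].
/p/ (between /i/ and /o/): no rule targets it → [p].
Rule 2 applies to /o/ (word-final: in an unstressed syllable) → [ə].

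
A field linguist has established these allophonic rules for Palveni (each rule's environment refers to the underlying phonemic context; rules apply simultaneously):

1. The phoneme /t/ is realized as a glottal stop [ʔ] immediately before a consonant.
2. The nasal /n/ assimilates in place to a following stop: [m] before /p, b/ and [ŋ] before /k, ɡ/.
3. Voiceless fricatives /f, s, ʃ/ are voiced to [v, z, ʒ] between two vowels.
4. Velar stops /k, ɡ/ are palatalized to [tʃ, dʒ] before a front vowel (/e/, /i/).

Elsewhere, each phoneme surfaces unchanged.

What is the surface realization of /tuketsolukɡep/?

/t/ (word-initial) fails the environment for rule 1, so it stays [t].
Rule 4 applies to /k/ (between /u/ and /e/: before a front vowel) → [tʃ].
Rule 1 applies to /t/ (between /e/ and /s/: immediately before a consonant) → [ʔ].
/s/ — between /t/ and /o/; rule 3 does not apply here → [s].
/k/ (between /u/ and /ɡ/) is in the target of rule 4 but the environment (before a front vowel) is not met → [k].
Rule 4 applies to /ɡ/ (between /k/ and /e/: before a front vowel) → [dʒ].

[tutʃeʔsolukdʒep]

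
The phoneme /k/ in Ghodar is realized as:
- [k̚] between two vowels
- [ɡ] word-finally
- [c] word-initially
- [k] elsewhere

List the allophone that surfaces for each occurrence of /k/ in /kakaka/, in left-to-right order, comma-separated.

Occurrence 1 (position 1): word-initially → [c].
Occurrence 2 (position 3): between two vowels → [k̚].
Occurrence 3 (position 5): between two vowels → [k̚].

[c], [k̚], [k̚]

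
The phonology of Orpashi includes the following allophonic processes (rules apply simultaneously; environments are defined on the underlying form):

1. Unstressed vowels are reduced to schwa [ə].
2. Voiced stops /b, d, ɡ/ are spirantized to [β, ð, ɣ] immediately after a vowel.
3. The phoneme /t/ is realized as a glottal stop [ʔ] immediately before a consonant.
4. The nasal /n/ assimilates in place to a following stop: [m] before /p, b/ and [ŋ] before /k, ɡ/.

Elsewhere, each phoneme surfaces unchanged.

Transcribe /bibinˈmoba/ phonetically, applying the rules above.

/b/ (word-initial): rule 2 targets it, but not immediately after a vowel → unchanged [b].
/i/ (between /b/ and /b/) occurs in an unstressed syllable → [ə] by rule 1.
/b/ (between /i/ and /i/): immediately after a vowel, so rule 2 applies → [β].
/i/ meets the environment for rule 1 (in an unstressed syllable) → [ə].
/n/ (between /i/ and /m/): rule 4 targets it, but not before a labial or velar stop → unchanged [n].
/o/ (between /m/ and /b/) is in the target of rule 1 but the environment (in an unstressed syllable) is not met → [o].
/b/ (between /o/ and /a/): immediately after a vowel, so rule 2 applies → [β].
/a/ (word-final): in an unstressed syllable, so rule 1 applies → [ə].

[bəβənˈmoβə]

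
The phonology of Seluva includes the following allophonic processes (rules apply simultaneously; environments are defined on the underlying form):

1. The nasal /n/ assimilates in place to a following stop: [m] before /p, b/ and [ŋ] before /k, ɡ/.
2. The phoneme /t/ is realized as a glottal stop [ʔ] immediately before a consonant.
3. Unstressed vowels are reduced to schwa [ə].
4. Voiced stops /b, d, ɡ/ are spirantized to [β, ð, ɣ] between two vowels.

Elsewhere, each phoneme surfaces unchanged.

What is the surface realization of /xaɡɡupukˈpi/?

[xəɡɡəpəkˈpi]

/a/ — between /x/ and /ɡ/, in an unstressed syllable — surfaces as [ə] (rule 3).
/ɡ/ (between /a/ and /ɡ/): rule 4 targets it, but not between two vowels → unchanged [ɡ].
/ɡ/ (between /ɡ/ and /u/) fails the environment for rule 4, so it stays [ɡ].
Rule 3 applies to /u/ (between /ɡ/ and /p/: in an unstressed syllable) → [ə].
/u/ meets the environment for rule 3 (in an unstressed syllable) → [ə].
/i/ (word-final): rule 3 targets it, but not in an unstressed syllable → unchanged [i].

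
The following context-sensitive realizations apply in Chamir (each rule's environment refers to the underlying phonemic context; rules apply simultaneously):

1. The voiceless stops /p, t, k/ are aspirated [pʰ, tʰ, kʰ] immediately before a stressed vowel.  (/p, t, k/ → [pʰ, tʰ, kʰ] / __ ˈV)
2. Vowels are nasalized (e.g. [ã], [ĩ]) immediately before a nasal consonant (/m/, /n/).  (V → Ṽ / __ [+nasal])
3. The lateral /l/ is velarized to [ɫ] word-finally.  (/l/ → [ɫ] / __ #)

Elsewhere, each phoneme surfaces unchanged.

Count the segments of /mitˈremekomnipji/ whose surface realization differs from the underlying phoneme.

Segments that undergo a rule: /e/ → [ẽ] (rule 2); /o/ → [õ] (rule 2).
All other segments surface unchanged.

2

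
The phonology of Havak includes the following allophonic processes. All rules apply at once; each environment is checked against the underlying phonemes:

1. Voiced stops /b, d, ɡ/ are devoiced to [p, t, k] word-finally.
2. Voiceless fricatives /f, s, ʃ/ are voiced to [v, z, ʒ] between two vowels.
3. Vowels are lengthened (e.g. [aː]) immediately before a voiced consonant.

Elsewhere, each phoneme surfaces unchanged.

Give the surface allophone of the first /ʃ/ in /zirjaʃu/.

/ʃ/ meets the environment for rule 2 (between two vowels) → [ʒ].

[ʒ]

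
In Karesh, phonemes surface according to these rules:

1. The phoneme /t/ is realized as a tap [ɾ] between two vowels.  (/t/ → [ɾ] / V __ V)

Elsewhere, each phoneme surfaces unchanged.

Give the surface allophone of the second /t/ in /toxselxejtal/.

/t/ (between /j/ and /a/) is in the target of rule 1 but the environment (between two vowels) is not met → [t].

[t]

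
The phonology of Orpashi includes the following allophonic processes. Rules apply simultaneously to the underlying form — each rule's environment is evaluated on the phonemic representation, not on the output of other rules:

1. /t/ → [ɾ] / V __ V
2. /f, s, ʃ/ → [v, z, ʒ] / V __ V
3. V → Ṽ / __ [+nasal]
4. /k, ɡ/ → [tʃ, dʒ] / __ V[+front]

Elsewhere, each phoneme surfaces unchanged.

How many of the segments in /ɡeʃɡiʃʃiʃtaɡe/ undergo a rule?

3

Segments that undergo a rule: /ɡ/ → [dʒ] (rule 4); /ɡ/ → [dʒ] (rule 4); /ɡ/ → [dʒ] (rule 4).
All other segments surface unchanged.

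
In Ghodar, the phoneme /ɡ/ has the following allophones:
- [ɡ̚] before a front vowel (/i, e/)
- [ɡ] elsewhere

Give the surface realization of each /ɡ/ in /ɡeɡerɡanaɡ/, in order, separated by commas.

[ɡ̚], [ɡ̚], [ɡ], [ɡ]

Occurrence 1 (position 1): before a front vowel (/i, e/) → [ɡ̚].
Occurrence 2 (position 3): before a front vowel (/i, e/) → [ɡ̚].
Occurrence 3 (position 6): no conditioning environment matches → elsewhere allophone [ɡ].
Occurrence 4 (position 10): no conditioning environment matches → elsewhere allophone [ɡ].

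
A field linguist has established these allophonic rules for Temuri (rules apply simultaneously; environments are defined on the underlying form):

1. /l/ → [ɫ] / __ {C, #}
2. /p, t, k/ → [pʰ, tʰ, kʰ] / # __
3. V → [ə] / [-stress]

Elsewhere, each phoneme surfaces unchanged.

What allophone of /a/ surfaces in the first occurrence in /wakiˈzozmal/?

[ə]

/a/ — between /w/ and /k/, in an unstressed syllable — surfaces as [ə] (rule 3).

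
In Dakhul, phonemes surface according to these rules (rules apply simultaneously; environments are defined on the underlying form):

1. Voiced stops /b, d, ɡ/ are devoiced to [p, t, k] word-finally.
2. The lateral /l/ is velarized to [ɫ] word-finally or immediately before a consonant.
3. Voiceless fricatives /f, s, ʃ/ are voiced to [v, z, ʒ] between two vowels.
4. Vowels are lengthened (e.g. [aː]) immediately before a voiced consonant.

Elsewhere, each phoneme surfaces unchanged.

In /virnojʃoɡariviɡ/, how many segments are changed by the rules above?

Segments that undergo a rule: /i/ → [iː] (rule 4); /o/ → [oː] (rule 4); /o/ → [oː] (rule 4); /a/ → [aː] (rule 4); /i/ → [iː] (rule 4); /i/ → [iː] (rule 4); /ɡ/ → [k] (rule 1).
All other segments surface unchanged.

7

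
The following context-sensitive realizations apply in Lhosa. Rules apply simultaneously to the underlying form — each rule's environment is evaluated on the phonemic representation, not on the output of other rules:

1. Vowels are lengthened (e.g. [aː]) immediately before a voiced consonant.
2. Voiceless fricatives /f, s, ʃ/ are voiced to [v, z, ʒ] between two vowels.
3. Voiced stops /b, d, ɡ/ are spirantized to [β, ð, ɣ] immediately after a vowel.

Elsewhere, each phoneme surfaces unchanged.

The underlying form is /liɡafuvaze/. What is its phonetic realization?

[liːɣavuːvaːze]

/l/ (word-initial): no rule targets it → [l].
/i/ meets the environment for rule 1 (before a voiced consonant) → [iː].
/ɡ/ (between /i/ and /a/) occurs immediately after a vowel → [ɣ] by rule 3.
/a/ (between /ɡ/ and /f/): rule 1 targets it, but not before a voiced consonant → unchanged [a].
/f/ meets the environment for rule 2 (between two vowels) → [v].
/u/ (between /f/ and /v/): before a voiced consonant, so rule 1 applies → [uː].
/v/ — not in any rule's target class → [v].
/a/ (between /v/ and /z/) occurs before a voiced consonant → [aː] by rule 1.
/z/ — not in any rule's target class → [z].
/e/ (word-final) is in the target of rule 1 but the environment (before a voiced consonant) is not met → [e].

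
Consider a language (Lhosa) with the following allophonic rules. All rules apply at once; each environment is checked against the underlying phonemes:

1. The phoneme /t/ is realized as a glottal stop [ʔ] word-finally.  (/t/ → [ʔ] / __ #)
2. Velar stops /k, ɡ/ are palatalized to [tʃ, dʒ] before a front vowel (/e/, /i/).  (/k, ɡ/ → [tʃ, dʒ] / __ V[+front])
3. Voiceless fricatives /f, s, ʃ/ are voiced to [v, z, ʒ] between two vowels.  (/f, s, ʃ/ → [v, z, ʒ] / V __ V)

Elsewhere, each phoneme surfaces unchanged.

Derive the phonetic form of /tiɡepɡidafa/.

/t/ — word-initial; rule 1 does not apply here → [t].
/i/ stays [i].
/ɡ/ (between /i/ and /e/): before a front vowel, so rule 2 applies → [dʒ].
/e/ (between /ɡ/ and /p/): no rule targets it → [e].
/p/ (between /e/ and /ɡ/) is unaffected → [p].
/ɡ/ meets the environment for rule 2 (before a front vowel) → [dʒ].
/i/ (between /ɡ/ and /d/) is unaffected → [i].
/d/ — not in any rule's target class → [d].
/a/ — not in any rule's target class → [a].
/f/ — between /a/ and /a/, between two vowels — surfaces as [v] (rule 3).
/a/ (word-final) is unaffected → [a].

[tidʒepdʒidava]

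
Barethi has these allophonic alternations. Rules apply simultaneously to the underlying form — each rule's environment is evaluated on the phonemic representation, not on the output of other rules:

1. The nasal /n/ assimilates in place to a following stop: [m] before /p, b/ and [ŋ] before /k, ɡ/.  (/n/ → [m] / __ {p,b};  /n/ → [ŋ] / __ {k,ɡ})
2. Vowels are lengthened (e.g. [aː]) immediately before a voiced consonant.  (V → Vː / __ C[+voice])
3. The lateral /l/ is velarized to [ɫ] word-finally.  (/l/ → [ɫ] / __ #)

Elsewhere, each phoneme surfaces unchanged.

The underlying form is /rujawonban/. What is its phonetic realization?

/r/ (word-initial) is unaffected → [r].
Rule 2 applies to /u/ (between /r/ and /j/: before a voiced consonant) → [uː].
/j/ stays [j].
/a/ — between /j/ and /w/, before a voiced consonant — surfaces as [aː] (rule 2).
/w/ (between /a/ and /o/) is unaffected → [w].
/o/ (between /w/ and /n/): before a voiced consonant, so rule 2 applies → [oː].
/n/ meets the environment for rule 1 (before a labial or velar stop) → [m].
/b/ (between /n/ and /a/): no rule targets it → [b].
/a/ (between /b/ and /n/) occurs before a voiced consonant → [aː] by rule 2.
/n/ (word-final) fails the environment for rule 1, so it stays [n].

[ruːjaːwoːmbaːn]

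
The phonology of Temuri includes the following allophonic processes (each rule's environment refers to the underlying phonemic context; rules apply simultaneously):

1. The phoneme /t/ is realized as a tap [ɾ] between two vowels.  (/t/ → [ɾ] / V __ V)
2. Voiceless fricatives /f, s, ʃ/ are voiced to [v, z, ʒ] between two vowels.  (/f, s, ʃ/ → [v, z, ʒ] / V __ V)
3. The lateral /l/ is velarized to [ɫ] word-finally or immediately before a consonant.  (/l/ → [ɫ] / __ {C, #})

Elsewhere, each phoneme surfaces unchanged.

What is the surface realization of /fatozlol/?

/f/ (word-initial): rule 2 targets it, but not between two vowels → unchanged [f].
/a/ (between /f/ and /t/): no rule targets it → [a].
/t/ meets the environment for rule 1 (between two vowels) → [ɾ].
/o/ (between /t/ and /z/): no rule targets it → [o].
/z/ (between /o/ and /l/): no rule targets it → [z].
/l/ (between /z/ and /o/): rule 3 targets it, but not word-finally or immediately before a consonant → unchanged [l].
/o/ — not in any rule's target class → [o].
/l/ (word-final): word-finally or immediately before a consonant, so rule 3 applies → [ɫ].

[faɾozloɫ]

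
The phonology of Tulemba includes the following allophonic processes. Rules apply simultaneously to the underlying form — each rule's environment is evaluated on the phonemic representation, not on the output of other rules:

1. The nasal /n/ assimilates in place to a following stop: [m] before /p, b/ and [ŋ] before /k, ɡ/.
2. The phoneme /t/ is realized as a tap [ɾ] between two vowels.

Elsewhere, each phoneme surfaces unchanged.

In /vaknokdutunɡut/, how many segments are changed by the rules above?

2

Segments that undergo a rule: /t/ → [ɾ] (rule 2); /n/ → [ŋ] (rule 1).
All other segments surface unchanged.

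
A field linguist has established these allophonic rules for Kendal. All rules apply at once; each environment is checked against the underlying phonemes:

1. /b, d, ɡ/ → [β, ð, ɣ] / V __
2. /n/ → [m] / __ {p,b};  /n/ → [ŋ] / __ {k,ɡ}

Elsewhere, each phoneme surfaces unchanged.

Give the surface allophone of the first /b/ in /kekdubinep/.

[β]

/b/ (between /u/ and /i/): immediately after a vowel, so rule 1 applies → [β].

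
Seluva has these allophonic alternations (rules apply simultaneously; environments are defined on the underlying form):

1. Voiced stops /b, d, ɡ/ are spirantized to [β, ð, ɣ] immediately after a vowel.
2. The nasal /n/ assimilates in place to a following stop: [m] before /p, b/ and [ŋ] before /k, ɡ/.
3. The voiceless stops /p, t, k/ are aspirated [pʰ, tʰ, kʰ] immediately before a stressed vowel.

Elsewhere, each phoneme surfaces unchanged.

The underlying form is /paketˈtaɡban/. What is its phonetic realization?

/p/ (word-initial) is in the target of rule 3 but the environment (immediately before a stressed vowel) is not met → [p].
/a/ — not in any rule's target class → [a].
/k/ — between /a/ and /e/; rule 3 does not apply here → [k].
/e/ stays [e].
/t/ (between /e/ and /t/): rule 3 targets it, but not immediately before a stressed vowel → unchanged [t].
/t/ meets the environment for rule 3 (immediately before a stressed vowel) → [tʰ].
/a/ stays [a].
/ɡ/ (between /a/ and /b/): immediately after a vowel, so rule 1 applies → [ɣ].
/b/ (between /ɡ/ and /a/) fails the environment for rule 1, so it stays [b].
/a/ (between /b/ and /n/): no rule targets it → [a].
/n/ — word-final; rule 2 does not apply here → [n].

[paketˈtʰaɣban]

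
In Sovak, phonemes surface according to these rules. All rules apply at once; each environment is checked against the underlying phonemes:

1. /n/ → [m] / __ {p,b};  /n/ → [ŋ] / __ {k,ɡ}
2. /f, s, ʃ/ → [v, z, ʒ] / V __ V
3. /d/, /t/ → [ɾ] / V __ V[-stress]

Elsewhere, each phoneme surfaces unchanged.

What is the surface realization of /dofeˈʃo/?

/d/ (word-initial) is in the target of rule 3 but the environment (between a vowel and a following unstressed vowel) is not met → [d].
/o/ — not in any rule's target class → [o].
/f/ (between /o/ and /e/) occurs between two vowels → [v] by rule 2.
/e/ stays [e].
/ʃ/ (between /e/ and /o/): between two vowels, so rule 2 applies → [ʒ].
/o/ (word-final) is unaffected → [o].

[doveˈʒo]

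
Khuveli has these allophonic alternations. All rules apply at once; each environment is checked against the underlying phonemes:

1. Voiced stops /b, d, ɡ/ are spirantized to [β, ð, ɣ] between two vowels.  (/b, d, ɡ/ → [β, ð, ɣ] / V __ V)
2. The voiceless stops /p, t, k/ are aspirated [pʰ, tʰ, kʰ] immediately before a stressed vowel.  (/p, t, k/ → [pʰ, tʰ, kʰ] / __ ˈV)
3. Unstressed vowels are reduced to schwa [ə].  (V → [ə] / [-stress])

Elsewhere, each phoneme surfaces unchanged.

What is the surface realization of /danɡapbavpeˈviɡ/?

[dənɡəpbəvpəˈviɡ]

/d/ — word-initial; rule 1 does not apply here → [d].
/a/ — between /d/ and /n/, in an unstressed syllable — surfaces as [ə] (rule 3).
/n/ — not in any rule's target class → [n].
/ɡ/ (between /n/ and /a/) is in the target of rule 1 but the environment (between two vowels) is not met → [ɡ].
Rule 3 applies to /a/ (between /ɡ/ and /p/: in an unstressed syllable) → [ə].
/p/ (between /a/ and /b/) is in the target of rule 2 but the environment (immediately before a stressed vowel) is not met → [p].
/b/ (between /p/ and /a/) is in the target of rule 1 but the environment (between two vowels) is not met → [b].
/a/ meets the environment for rule 3 (in an unstressed syllable) → [ə].
/v/ — not in any rule's target class → [v].
/p/ (between /v/ and /e/): rule 2 targets it, but not immediately before a stressed vowel → unchanged [p].
Rule 3 applies to /e/ (between /p/ and /v/: in an unstressed syllable) → [ə].
/v/ — not in any rule's target class → [v].
/i/ — between /v/ and /ɡ/; rule 3 does not apply here → [i].
/ɡ/ (word-final) fails the environment for rule 1, so it stays [ɡ].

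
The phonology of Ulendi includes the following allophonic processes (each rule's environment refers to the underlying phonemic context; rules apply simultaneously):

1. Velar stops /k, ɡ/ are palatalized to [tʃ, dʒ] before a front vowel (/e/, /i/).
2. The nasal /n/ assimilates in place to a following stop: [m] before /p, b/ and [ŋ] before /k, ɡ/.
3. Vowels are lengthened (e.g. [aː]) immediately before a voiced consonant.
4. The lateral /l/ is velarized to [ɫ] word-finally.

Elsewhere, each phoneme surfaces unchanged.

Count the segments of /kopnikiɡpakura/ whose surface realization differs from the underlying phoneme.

3

Segments that undergo a rule: /k/ → [tʃ] (rule 1); /i/ → [iː] (rule 3); /u/ → [uː] (rule 3).
All other segments surface unchanged.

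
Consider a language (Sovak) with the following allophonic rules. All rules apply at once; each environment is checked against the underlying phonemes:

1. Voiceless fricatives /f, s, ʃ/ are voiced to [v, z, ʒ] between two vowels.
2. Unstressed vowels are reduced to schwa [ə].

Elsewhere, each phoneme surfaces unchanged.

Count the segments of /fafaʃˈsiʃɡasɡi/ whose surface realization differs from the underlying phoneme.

Segments that undergo a rule: /a/ → [ə] (rule 2); /f/ → [v] (rule 1); /a/ → [ə] (rule 2); /a/ → [ə] (rule 2); /i/ → [ə] (rule 2).
All other segments surface unchanged.

5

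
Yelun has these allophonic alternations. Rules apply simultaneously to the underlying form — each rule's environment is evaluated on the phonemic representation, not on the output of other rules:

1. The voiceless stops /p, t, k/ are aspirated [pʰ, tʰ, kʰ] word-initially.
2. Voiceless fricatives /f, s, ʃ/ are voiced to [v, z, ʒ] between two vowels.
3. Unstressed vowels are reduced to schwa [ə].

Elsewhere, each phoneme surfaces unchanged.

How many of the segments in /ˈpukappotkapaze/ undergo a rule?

Segments that undergo a rule: /p/ → [pʰ] (rule 1); /a/ → [ə] (rule 3); /o/ → [ə] (rule 3); /a/ → [ə] (rule 3); /a/ → [ə] (rule 3); /e/ → [ə] (rule 3).
All other segments surface unchanged.

6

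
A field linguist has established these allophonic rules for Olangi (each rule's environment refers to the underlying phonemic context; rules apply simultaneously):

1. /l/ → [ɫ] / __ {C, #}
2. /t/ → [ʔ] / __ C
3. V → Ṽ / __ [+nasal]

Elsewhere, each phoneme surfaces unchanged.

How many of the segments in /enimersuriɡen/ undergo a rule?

Segments that undergo a rule: /e/ → [ẽ] (rule 3); /i/ → [ĩ] (rule 3); /e/ → [ẽ] (rule 3).
All other segments surface unchanged.

3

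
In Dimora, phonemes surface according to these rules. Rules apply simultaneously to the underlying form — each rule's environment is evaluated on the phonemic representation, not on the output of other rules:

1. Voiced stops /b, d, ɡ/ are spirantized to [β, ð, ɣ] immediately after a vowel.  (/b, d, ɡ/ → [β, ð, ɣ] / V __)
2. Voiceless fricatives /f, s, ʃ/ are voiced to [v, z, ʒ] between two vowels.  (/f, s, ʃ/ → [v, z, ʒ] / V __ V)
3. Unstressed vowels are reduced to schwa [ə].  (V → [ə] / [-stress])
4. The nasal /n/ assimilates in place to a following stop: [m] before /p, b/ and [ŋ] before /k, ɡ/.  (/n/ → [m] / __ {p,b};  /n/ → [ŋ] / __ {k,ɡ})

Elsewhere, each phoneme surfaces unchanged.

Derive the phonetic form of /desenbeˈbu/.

/d/ (word-initial): rule 1 targets it, but not immediately after a vowel → unchanged [d].
/e/ — between /d/ and /s/, in an unstressed syllable — surfaces as [ə] (rule 3).
/s/ (between /e/ and /e/): between two vowels, so rule 2 applies → [z].
/e/ — between /s/ and /n/, in an unstressed syllable — surfaces as [ə] (rule 3).
/n/ — between /e/ and /b/, before a labial or velar stop — surfaces as [m] (rule 4).
/b/ (between /n/ and /e/) fails the environment for rule 1, so it stays [b].
/e/ (between /b/ and /b/): in an unstressed syllable, so rule 3 applies → [ə].
/b/ — between /e/ and /u/, immediately after a vowel — surfaces as [β] (rule 1).
/u/ (word-final): rule 3 targets it, but not in an unstressed syllable → unchanged [u].

[dəzəmbəˈβu]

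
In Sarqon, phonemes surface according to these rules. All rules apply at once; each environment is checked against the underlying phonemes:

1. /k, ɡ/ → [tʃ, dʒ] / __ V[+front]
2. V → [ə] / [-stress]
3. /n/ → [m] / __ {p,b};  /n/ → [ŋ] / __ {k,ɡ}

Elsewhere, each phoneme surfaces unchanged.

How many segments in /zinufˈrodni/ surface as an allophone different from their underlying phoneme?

Segments that undergo a rule: /i/ → [ə] (rule 2); /u/ → [ə] (rule 2); /i/ → [ə] (rule 2).
All other segments surface unchanged.

3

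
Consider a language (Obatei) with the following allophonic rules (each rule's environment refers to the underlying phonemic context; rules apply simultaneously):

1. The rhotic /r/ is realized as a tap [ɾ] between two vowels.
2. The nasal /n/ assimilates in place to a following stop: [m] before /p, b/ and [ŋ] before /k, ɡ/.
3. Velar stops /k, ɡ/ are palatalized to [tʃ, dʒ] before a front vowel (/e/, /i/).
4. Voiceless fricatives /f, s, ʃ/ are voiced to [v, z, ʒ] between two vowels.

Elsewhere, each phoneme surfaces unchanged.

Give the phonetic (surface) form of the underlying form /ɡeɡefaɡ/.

/ɡ/ (word-initial): before a front vowel, so rule 3 applies → [dʒ].
/e/ — not in any rule's target class → [e].
/ɡ/ (between /e/ and /e/) occurs before a front vowel → [dʒ] by rule 3.
/e/ (between /ɡ/ and /f/): no rule targets it → [e].
/f/ (between /e/ and /a/): between two vowels, so rule 4 applies → [v].
/a/ (between /f/ and /ɡ/) is unaffected → [a].
/ɡ/ (word-final) is in the target of rule 3 but the environment (before a front vowel) is not met → [ɡ].

[dʒedʒevaɡ]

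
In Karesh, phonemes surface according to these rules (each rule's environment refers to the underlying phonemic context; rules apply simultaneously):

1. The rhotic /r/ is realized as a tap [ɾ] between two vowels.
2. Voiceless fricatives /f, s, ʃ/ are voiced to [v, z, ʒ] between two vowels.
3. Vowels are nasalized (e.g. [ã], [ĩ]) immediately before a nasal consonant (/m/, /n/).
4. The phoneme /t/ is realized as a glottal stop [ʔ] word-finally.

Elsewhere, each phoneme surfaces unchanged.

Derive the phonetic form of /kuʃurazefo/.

[kuʒuɾazevo]

/k/ (word-initial) is unaffected → [k].
/u/ (between /k/ and /ʃ/): rule 3 targets it, but not before a nasal consonant → unchanged [u].
/ʃ/ meets the environment for rule 2 (between two vowels) → [ʒ].
/u/ — between /ʃ/ and /r/; rule 3 does not apply here → [u].
/r/ — between /u/ and /a/, between two vowels — surfaces as [ɾ] (rule 1).
/a/ (between /r/ and /z/) is in the target of rule 3 but the environment (before a nasal consonant) is not met → [a].
/z/ stays [z].
/e/ — between /z/ and /f/; rule 3 does not apply here → [e].
/f/ (between /e/ and /o/): between two vowels, so rule 2 applies → [v].
/o/ — word-final; rule 3 does not apply here → [o].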